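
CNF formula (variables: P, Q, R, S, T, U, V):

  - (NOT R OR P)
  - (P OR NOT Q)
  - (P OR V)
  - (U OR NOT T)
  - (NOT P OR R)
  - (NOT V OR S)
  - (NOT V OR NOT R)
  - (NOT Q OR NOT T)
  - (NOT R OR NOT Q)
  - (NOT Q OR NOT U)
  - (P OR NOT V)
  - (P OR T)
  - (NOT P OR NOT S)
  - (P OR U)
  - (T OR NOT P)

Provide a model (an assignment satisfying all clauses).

P = T  Q = F  R = T  S = F  T = T  U = T  V = F

Q occurs only negated in the remaining clauses — set Q = False.
Try P = True.
  then R is forced to True.
  then V is forced to False.
  then S is forced to False.
  then T is forced to True.
  then U is forced to True.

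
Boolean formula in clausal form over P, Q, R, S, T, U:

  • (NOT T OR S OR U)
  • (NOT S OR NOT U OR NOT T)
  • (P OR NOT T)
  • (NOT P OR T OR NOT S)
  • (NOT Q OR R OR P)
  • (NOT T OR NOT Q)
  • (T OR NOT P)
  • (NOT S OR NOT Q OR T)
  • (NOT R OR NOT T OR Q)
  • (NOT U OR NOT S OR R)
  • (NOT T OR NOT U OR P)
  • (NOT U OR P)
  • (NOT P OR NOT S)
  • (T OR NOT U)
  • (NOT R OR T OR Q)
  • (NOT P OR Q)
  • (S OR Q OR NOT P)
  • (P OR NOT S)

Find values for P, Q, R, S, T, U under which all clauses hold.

P = F  Q = T  R = T  S = F  T = F  U = F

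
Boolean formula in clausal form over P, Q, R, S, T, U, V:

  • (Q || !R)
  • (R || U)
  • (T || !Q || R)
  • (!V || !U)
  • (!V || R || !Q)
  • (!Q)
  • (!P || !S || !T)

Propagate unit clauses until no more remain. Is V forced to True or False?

(!Q) is a unit clause: Q = False.
(Q || !R) with Q = False leaves only !R, so R = False.
In (U || R), R is now false; U must hold, so U = True.
From (!V || !U) and U = True: V = False.

False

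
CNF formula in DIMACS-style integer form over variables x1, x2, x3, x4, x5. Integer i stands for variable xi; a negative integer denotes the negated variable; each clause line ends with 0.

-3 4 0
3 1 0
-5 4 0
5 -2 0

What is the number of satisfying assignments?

10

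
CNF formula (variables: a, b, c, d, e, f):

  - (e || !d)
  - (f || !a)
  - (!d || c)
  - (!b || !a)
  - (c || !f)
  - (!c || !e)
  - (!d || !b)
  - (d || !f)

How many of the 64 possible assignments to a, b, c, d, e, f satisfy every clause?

The models are:
  a=0 b=0 c=0 d=0 e=0 f=0
  a=0 b=0 c=0 d=0 e=1 f=0
  a=0 b=0 c=1 d=0 e=0 f=0
  a=0 b=1 c=0 d=0 e=0 f=0
  a=0 b=1 c=0 d=0 e=1 f=0
  a=0 b=1 c=1 d=0 e=0 f=0
Count: 6.

6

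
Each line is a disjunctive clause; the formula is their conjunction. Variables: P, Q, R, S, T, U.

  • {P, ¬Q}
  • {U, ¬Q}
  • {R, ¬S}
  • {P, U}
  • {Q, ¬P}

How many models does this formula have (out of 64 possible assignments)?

12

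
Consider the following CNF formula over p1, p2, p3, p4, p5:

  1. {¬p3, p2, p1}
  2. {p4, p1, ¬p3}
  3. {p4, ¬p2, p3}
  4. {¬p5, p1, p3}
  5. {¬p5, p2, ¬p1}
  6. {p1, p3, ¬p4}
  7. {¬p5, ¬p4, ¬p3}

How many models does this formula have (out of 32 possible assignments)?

Case analysis on p3 and p1:
  p3=1, p1=1: 5 of the 8 assignments to (p2,p4,p5) work.
  p3=1, p1=0: remaining (p2,p4,p5) ∈ {(1,1,0)} — 1.
  p3=0, p1=1: remaining (p2,p4,p5) ∈ {(0,0,0); (0,1,0); (1,1,0); (1,1,1)} — 4.
  p3=0, p1=0: remaining (p2,p4,p5) ∈ {(0,0,0)} — 1.
Total: 5 + 1 + 4 + 1 = 11.

11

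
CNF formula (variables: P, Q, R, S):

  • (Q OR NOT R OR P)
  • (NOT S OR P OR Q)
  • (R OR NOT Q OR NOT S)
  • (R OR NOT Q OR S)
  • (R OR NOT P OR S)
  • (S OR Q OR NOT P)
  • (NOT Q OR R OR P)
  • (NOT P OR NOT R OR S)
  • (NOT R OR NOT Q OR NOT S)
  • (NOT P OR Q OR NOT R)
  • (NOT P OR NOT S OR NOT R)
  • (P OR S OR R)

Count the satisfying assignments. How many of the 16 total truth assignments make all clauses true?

The models are:
  P=F Q=T R=T S=F
  P=T Q=F R=F S=T
That's 2 in total.

2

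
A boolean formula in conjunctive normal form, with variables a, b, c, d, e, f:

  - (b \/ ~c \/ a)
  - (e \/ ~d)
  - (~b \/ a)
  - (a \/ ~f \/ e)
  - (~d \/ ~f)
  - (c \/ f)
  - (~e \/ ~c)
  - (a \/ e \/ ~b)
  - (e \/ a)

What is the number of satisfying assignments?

9

Case analysis on a and e:
  a=T, e=T: remaining (b,c,d,f) ∈ {(F,F,F,T); (T,F,F,T)} — 2.
  a=T, e=F: b free; 3 ways for (c,d,f) × 2^1 = 6.
  a=F, e=T: remaining (b,c,d,f) ∈ {(F,F,F,T)} — 1.
  a=F, e=F: a clause becomes empty — 0.
Total: 2 + 6 + 1 + 0 = 9.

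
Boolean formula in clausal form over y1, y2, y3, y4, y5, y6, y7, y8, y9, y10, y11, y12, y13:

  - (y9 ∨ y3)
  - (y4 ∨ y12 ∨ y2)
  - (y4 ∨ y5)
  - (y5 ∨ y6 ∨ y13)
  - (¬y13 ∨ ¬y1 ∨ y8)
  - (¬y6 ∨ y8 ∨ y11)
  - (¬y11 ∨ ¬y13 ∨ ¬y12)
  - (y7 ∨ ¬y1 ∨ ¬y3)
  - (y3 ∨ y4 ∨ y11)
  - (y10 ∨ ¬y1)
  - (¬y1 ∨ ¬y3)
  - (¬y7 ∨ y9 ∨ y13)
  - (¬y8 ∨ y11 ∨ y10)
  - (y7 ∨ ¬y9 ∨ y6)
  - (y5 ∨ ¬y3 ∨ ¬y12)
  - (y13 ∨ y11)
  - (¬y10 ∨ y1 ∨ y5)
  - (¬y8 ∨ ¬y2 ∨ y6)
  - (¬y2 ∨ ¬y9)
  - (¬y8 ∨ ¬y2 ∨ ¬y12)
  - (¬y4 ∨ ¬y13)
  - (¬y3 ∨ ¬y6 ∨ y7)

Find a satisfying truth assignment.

y1=T, y2=F, y3=F, y4=F, y5=T, y6=T, y7=T, y8=T, y9=T, y10=T, y11=T, y12=T, y13=F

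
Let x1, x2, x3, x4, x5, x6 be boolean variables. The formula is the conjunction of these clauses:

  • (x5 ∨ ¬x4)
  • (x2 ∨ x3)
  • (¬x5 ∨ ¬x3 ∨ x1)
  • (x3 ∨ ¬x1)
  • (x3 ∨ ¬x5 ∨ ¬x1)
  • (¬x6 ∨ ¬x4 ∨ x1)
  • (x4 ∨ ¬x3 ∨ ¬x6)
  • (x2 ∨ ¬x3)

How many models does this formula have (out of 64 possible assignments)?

10

Case analysis on x3 and x1:
  x3=1, x1=1: remaining (x2,x4,x5,x6) ∈ {(1,0,0,0); (1,0,1,0); (1,1,1,0); (1,1,1,1)} — 4.
  x3=1, x1=0: remaining (x2,x4,x5,x6) ∈ {(1,0,0,0)} — 1.
  x3=0, x1=1: a clause becomes empty — 0.
  x3=0, x1=0: 5 of the 16 assignments to (x2,x4,x5,x6) work.
Total: 4 + 1 + 0 + 5 = 10.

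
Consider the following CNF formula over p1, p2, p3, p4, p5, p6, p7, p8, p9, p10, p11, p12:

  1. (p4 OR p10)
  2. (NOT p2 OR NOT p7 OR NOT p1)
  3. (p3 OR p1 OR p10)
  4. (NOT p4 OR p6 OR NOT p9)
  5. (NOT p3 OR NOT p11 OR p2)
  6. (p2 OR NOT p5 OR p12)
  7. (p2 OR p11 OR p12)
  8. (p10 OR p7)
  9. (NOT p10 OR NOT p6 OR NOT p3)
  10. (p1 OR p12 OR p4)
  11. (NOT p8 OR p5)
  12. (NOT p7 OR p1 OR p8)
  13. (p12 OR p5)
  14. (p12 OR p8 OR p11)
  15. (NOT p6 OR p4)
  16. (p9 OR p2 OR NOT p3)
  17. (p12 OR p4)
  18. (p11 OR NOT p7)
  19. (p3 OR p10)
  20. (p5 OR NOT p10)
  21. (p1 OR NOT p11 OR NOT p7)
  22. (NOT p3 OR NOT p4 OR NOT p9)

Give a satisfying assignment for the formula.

Set p1 = False and propagate.
Branch on p2: take p2 = True.
The remaining clauses are satisfied by p3 = True, p4 = True, p5 = True, p6 = False, p7 = False, p8 = False, p9 = False, p10 = True, p11 = True, p12 = False.
Every clause has at least one true literal under this assignment.

p1=F, p2=T, p3=T, p4=T, p5=T, p6=F, p7=F, p8=F, p9=F, p10=T, p11=T, p12=F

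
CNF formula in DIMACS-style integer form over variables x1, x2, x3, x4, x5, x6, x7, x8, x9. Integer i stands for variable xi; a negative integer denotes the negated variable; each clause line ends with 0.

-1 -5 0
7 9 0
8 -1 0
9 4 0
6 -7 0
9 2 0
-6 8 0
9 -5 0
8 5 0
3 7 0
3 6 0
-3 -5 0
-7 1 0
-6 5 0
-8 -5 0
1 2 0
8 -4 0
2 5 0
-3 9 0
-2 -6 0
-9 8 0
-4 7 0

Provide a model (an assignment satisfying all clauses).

Try x1 = False.
  then x7 is forced to False.
  then x9 is forced to True.
  then x3 is forced to True.
  then x5 is forced to False.
  then x8 is forced to True.
  then x6 is forced to False.
  then x2 is forced to True.
  then x4 is forced to False.

x1 = False, x2 = True, x3 = True, x4 = False, x5 = False, x6 = False, x7 = False, x8 = True, x9 = True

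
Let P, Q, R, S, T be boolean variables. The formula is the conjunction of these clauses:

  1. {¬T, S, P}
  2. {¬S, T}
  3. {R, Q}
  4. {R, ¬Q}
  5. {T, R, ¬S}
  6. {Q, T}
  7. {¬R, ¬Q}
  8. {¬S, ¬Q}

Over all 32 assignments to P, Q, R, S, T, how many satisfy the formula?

3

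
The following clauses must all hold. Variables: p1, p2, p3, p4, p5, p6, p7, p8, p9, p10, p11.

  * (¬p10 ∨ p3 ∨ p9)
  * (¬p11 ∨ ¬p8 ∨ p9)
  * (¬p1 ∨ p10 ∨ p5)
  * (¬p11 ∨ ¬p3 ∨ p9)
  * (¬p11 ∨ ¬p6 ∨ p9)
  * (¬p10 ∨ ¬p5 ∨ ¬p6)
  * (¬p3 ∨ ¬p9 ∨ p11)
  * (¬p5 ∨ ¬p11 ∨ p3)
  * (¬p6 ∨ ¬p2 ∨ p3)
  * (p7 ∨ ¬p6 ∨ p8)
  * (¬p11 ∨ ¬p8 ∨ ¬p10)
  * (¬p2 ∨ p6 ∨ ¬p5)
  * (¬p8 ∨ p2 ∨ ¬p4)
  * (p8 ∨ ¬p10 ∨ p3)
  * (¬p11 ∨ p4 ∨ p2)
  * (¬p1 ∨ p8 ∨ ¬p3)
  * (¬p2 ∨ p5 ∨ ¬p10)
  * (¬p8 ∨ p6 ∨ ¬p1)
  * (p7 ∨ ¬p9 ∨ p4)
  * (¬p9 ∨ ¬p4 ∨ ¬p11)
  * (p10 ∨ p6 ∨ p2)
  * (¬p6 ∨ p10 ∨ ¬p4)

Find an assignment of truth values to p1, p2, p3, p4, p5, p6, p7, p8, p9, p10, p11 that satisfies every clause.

p1 = False  p2 = True  p3 = False  p4 = True  p5 = False  p6 = False  p7 = False  p8 = True  p9 = False  p10 = False  p11 = False

p1 occurs only negated in the remaining clauses — set p1 = False.
Set p2 = True and propagate.
Branch on p3: take p3 = False.
  then p6 is forced to False.
  then p5 is forced to False.
  then p10 is forced to False.
Set p4 = True and propagate.
The remaining clauses are satisfied by p7 = False, p8 = True, p9 = False, p11 = False.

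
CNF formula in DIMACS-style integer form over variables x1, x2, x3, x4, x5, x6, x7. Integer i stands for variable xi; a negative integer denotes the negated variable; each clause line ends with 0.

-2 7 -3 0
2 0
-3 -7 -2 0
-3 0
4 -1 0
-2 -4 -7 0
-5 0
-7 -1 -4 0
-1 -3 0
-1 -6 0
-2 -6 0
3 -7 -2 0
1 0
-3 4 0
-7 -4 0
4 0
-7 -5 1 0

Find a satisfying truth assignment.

Unit propagation: (x2) forces x2 = True.
Unit propagation: (!x3) forces x3 = False.
(!x5) is a unit clause, so x5 = False.
(!x6) is a unit clause, so x6 = False.
(!x7) is a unit clause, so x7 = False.
(x1) is a unit clause, so x1 = True.
(x4) is a unit clause, so x4 = True.
Check each clause:
  1. (!x2 || x7 || !x3) — !x3 is true.
  2. (x2) — x2 is true.
  3. (!x2 || !x7 || !x3) — !x7 is true.
  4. (!x3) — !x3 is true.
  5. (x4 || !x1) — x4 is true.
  6. (!x2 || !x4 || !x7) — !x7 is true.
  7. (!x5) — !x5 is true.
  8. (!x1 || !x4 || !x7) — !x7 is true.
  9. (!x3 || !x1) — !x3 is true.
  10. (!x6 || !x1) — !x6 is true.
  11. (!x2 || !x6) — !x6 is true.
  12. (!x2 || x3 || !x7) — !x7 is true.
  13. (x1) — x1 is true.
  14. (x4 || !x3) — x4 is true.
  15. (!x4 || !x7) — !x7 is true.
  16. (x4) — x4 is true.
  17. (x1 || !x7 || !x5) — x1 is true.

x1=1, x2=1, x3=0, x4=1, x5=0, x6=0, x7=0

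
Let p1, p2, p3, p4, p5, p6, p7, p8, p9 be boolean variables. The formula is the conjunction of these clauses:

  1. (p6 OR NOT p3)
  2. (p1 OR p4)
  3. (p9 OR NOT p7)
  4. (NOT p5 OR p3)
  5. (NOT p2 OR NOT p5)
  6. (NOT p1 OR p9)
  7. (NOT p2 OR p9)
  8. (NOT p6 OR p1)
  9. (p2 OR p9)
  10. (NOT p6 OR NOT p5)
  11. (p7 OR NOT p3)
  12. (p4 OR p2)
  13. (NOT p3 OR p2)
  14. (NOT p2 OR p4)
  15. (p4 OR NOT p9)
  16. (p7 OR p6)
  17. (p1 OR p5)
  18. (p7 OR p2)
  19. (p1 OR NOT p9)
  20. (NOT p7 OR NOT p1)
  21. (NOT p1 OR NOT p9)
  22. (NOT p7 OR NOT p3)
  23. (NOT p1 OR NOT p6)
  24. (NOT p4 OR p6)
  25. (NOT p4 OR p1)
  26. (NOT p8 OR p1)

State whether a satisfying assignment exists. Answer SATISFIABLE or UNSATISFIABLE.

p1 = True:
  propagation gives p9=True; an empty clause results — contradiction.
p1 = False:
  propagation gives p4=True; an empty clause results — contradiction.
Every branch closes, so no satisfying assignment exists.

UNSATISFIABLE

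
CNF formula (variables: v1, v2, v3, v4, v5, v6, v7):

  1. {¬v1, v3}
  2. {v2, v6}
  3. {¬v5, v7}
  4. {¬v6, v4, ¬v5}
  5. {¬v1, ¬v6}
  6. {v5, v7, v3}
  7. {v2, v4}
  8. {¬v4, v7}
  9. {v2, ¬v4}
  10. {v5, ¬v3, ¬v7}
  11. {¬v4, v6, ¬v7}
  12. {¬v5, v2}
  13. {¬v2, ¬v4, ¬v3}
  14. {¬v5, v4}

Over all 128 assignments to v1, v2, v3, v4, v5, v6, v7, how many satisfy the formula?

The models are:
  v1=0 v2=1 v3=0 v4=0 v5=0 v6=0 v7=1
  v1=0 v2=1 v3=0 v4=0 v5=0 v6=1 v7=1
  v1=0 v2=1 v3=0 v4=1 v5=0 v6=1 v7=1
  v1=0 v2=1 v3=0 v4=1 v5=1 v6=1 v7=1
  v1=0 v2=1 v3=1 v4=0 v5=0 v6=0 v7=0
  v1=0 v2=1 v3=1 v4=0 v5=0 v6=1 v7=0
  v1=1 v2=1 v3=1 v4=0 v5=0 v6=0 v7=0
That's 7 in total.

7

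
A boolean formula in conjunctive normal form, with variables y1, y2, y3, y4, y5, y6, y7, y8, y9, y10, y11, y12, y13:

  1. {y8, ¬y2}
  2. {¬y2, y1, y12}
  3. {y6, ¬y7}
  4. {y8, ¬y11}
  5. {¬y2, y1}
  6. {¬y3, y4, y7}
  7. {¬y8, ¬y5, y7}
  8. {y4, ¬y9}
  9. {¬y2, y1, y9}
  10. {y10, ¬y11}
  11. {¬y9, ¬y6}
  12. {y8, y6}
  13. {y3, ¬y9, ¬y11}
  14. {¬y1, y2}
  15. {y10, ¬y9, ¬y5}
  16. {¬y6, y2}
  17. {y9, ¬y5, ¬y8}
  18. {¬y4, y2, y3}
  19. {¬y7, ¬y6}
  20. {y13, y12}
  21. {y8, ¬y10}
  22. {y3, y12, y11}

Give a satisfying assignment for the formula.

y1 = True, y2 = True, y3 = False, y4 = False, y5 = False, y6 = True, y7 = False, y8 = True, y9 = False, y10 = True, y11 = False, y12 = True, y13 = False

Check each clause:
  1. {y8, ¬y2} — y8 is true.
  2. {¬y2, y1, y12} — y1 is true.
  3. {¬y7, y6} — ¬y7 is true.
  4. {y8, ¬y11} — y8 is true.
  5. {y1, ¬y2} — y1 is true.
  6. {y7, y4, ¬y3} — ¬y3 is true.
  7. {¬y8, y7, ¬y5} — ¬y5 is true.
  8. {¬y9, y4} — ¬y9 is true.
  9. {y1, y9, ¬y2} — y1 is true.
  10. {y10, ¬y11} — y10 is true.
  11. {¬y9, ¬y6} — ¬y9 is true.
  12. {y8, y6} — y8 is true.
  13. {y3, ¬y11, ¬y9} — ¬y11 is true.
  14. {¬y1, y2} — y2 is true.
  15. {y10, ¬y9, ¬y5} — y10 is true.
  16. {y2, ¬y6} — y2 is true.
  17. {¬y8, y9, ¬y5} — ¬y5 is true.
  18. {¬y4, y2, y3} — y2 is true.
  19. {¬y7, ¬y6} — ¬y7 is true.
  20. {y13, y12} — y12 is true.
  21. {y8, ¬y10} — y8 is true.
  22. {y12, y3, y11} — y12 is true.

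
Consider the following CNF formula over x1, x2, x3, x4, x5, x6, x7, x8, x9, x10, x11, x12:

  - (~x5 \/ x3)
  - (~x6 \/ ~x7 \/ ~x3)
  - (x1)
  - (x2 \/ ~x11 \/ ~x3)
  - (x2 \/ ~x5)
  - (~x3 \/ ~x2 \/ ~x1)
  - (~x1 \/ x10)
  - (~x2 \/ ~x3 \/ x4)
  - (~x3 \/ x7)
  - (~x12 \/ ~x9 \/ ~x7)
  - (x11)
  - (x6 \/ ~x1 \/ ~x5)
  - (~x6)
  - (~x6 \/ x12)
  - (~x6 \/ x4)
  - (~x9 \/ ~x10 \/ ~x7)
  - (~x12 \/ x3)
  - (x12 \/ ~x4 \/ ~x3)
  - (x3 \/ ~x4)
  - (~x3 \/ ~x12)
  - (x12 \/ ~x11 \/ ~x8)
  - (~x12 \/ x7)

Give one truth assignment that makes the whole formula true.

x1=T, x2=T, x3=F, x4=F, x5=F, x6=F, x7=F, x8=F, x9=F, x10=T, x11=T, x12=F

The clause (x1) is unit: x1 must be True.
(x10) is a unit clause, so x10 = True.
(x11) is a unit clause, so x11 = True.
(~x6) is a unit clause, so x6 = False.
(~x5) is a unit clause, so x5 = False.
x8 occurs only negated in the remaining clauses — set x8 = False.
x9 occurs only negated in the remaining clauses — set x9 = False.
Set x2 = True and propagate.
  then x3 is forced to False.
  then x12 is forced to False.
  then x4 is forced to False.
x7 is now unconstrained; take x7 = False.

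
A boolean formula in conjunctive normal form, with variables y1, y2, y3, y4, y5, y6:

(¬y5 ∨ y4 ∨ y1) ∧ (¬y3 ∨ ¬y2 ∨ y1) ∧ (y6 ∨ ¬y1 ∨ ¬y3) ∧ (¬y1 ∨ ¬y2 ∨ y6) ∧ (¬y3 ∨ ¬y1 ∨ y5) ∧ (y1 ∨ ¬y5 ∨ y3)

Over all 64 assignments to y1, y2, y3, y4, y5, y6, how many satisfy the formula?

30

Split on y1, then y3.
  y1=T, y3=T: remaining (y2,y4,y5,y6) ∈ {(F,F,T,T); (F,T,T,T); (T,F,T,T); (T,T,T,T)} — 4.
  y1=T, y3=F: y4, y5 free; 3 ways for (y2,y6) × 2^2 = 12.
  y1=F, y3=T: y6 free; 3 ways for (y2,y4,y5) × 2^1 = 6.
  y1=F, y3=F: forces y5=F; y2, y4, y6 free → 2^3 = 8.
Total: 4 + 12 + 6 + 8 = 30.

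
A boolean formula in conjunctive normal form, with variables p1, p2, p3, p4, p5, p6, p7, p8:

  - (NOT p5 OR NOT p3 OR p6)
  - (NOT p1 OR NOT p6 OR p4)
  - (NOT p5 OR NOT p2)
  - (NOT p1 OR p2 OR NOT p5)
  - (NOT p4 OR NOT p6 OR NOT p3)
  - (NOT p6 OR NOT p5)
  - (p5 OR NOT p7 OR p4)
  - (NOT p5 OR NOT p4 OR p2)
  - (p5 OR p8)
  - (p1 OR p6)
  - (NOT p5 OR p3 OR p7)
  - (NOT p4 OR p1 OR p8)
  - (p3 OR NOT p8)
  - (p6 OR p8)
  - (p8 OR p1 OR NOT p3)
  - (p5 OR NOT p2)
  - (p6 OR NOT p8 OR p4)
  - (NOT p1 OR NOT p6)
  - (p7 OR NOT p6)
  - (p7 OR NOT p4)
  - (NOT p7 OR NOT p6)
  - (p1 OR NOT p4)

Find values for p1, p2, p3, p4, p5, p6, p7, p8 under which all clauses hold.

Branch on p1: take p1 = True.
  then p6 is forced to False.
  then p8 is forced to True.
  then p3 is forced to True.
  then p5 is forced to False.
  then p2 is forced to False.
  then p4 is forced to True.
  then p7 is forced to True.
Every clause has at least one true literal under this assignment.
Check each clause:
  1. (p6 OR NOT p3 OR NOT p5) — NOT p5 is true.
  2. (NOT p1 OR NOT p6 OR p4) — NOT p6 is true.
  3. (NOT p2 OR NOT p5) — NOT p5 is true.
  4. (NOT p1 OR p2 OR NOT p5) — NOT p5 is true.
  5. (NOT p6 OR NOT p4 OR NOT p3) — NOT p6 is true.
  6. (NOT p6 OR NOT p5) — NOT p6 is true.
  7. (NOT p7 OR p4 OR p5) — p4 is true.
  8. (NOT p4 OR NOT p5 OR p2) — NOT p5 is true.
  9. (p8 OR p5) — p8 is true.
  10. (p6 OR p1) — p1 is true.
  11. (p3 OR NOT p5 OR p7) — NOT p5 is true.
  12. (p8 OR NOT p4 OR p1) — p8 is true.
  13. (p3 OR NOT p8) — p3 is true.
  14. (p6 OR p8) — p8 is true.
  15. (p1 OR NOT p3 OR p8) — p8 is true.
  16. (NOT p2 OR p5) — NOT p2 is true.
  17. (NOT p8 OR p6 OR p4) — p4 is true.
  18. (NOT p6 OR NOT p1) — NOT p6 is true.
  19. (NOT p6 OR p7) — NOT p6 is true.
  20. (p7 OR NOT p4) — p7 is true.
  21. (NOT p7 OR NOT p6) — NOT p6 is true.
  22. (NOT p4 OR p1) — p1 is true.

p1=True  p2=False  p3=True  p4=True  p5=False  p6=False  p7=True  p8=True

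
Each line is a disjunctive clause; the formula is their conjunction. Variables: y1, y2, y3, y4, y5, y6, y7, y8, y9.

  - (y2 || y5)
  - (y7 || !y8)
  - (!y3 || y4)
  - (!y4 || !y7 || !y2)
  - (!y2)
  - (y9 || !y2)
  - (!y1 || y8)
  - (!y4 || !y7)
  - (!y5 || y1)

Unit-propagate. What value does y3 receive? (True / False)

(!y2) stands alone — y2 = False.
(y5 || y2) with y2 = False leaves only y5, so y5 = True.
(!y5 || y1): since y5 = True, the clause reduces to (y1). y1 = True.
(y8 || !y1) with y1 = True leaves only y8, so y8 = True.
From (!y8 || y7) and y8 = True: y7 = True.
(!y4 || !y7): since y7 = True, the clause reduces to (!y4). y4 = False.
From (!y3 || y4) and y4 = False: y3 = False.

False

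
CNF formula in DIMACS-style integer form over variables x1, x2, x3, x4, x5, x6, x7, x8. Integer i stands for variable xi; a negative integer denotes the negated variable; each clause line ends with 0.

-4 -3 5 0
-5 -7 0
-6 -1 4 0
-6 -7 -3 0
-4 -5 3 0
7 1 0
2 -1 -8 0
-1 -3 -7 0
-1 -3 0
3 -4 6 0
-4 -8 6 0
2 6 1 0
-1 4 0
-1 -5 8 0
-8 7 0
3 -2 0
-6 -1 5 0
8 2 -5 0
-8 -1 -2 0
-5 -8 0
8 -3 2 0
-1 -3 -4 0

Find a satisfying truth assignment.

Set x1 = False and propagate.
  then x7 is forced to True.
  then x5 is forced to False.
The remaining clauses are satisfied by x2 = False, x3 = False, x4 = False, x6 = True, x8 = False.
Every clause has at least one true literal under this assignment.

x1=0  x2=0  x3=0  x4=0  x5=0  x6=1  x7=1  x8=0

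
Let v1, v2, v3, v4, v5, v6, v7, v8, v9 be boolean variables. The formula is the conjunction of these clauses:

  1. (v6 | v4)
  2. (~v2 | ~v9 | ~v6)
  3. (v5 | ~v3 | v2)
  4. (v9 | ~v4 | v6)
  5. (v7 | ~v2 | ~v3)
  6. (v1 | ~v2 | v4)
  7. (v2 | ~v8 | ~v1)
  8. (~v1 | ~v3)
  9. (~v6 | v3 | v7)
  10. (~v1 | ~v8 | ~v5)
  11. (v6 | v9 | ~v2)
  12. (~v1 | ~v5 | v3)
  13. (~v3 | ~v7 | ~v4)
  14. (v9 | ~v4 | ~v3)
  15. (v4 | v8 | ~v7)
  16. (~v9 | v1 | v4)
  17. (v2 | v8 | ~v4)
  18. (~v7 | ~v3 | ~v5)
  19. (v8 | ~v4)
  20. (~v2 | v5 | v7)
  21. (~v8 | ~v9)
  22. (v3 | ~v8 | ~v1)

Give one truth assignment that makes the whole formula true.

v1 = False, v2 = True, v3 = False, v4 = True, v5 = False, v6 = True, v7 = True, v8 = True, v9 = False

Check each clause:
  1. (v6 | v4) — v4 is true.
  2. (~v2 | ~v9 | ~v6) — ~v9 is true.
  3. (v5 | ~v3 | v2) — ~v3 is true.
  4. (~v4 | v9 | v6) — v6 is true.
  5. (~v2 | ~v3 | v7) — ~v3 is true.
  6. (v4 | ~v2 | v1) — v4 is true.
  7. (v2 | ~v8 | ~v1) — v2 is true.
  8. (~v1 | ~v3) — ~v3 is true.
  9. (v7 | v3 | ~v6) — v7 is true.
  10. (~v1 | ~v5 | ~v8) — ~v5 is true.
  11. (~v2 | v9 | v6) — v6 is true.
  12. (~v1 | v3 | ~v5) — ~v1 is true.
  13. (~v4 | ~v7 | ~v3) — ~v3 is true.
  14. (~v3 | v9 | ~v4) — ~v3 is true.
  15. (v4 | v8 | ~v7) — v8 is true.
  16. (v1 | ~v9 | v4) — v4 is true.
  17. (v2 | v8 | ~v4) — v8 is true.
  18. (~v3 | ~v5 | ~v7) — ~v5 is true.
  19. (~v4 | v8) — v8 is true.
  20. (v7 | v5 | ~v2) — v7 is true.
  21. (~v9 | ~v8) — ~v9 is true.
  22. (~v1 | v3 | ~v8) — ~v1 is true.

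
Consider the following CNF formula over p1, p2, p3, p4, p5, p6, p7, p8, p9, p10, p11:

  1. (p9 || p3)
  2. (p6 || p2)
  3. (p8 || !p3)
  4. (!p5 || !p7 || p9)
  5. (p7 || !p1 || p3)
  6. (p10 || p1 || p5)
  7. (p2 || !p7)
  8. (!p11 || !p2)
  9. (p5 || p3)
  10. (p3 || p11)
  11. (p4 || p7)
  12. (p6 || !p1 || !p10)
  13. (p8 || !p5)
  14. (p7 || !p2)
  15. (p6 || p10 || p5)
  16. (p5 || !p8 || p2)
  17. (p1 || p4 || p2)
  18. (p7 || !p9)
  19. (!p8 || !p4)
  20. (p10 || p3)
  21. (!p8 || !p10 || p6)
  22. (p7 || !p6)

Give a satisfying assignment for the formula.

p1=1, p2=1, p3=1, p4=0, p5=0, p6=1, p7=1, p8=1, p9=0, p10=0, p11=0

Check each clause:
  1. (p9 || p3) — p3 is true.
  2. (p2 || p6) — p2 is true.
  3. (!p3 || p8) — p8 is true.
  4. (p9 || !p7 || !p5) — !p5 is true.
  5. (!p1 || p7 || p3) — p3 is true.
  6. (p5 || p1 || p10) — p1 is true.
  7. (p2 || !p7) — p2 is true.
  8. (!p11 || !p2) — !p11 is true.
  9. (p3 || p5) — p3 is true.
  10. (p3 || p11) — p3 is true.
  11. (p7 || p4) — p7 is true.
  12. (!p1 || p6 || !p10) — p6 is true.
  13. (!p5 || p8) — p8 is true.
  14. (p7 || !p2) — p7 is true.
  15. (p5 || p10 || p6) — p6 is true.
  16. (p2 || !p8 || p5) — p2 is true.
  17. (p2 || p1 || p4) — p1 is true.
  18. (!p9 || p7) — !p9 is true.
  19. (!p8 || !p4) — !p4 is true.
  20. (p10 || p3) — p3 is true.
  21. (p6 || !p8 || !p10) — p6 is true.
  22. (!p6 || p7) — p7 is true.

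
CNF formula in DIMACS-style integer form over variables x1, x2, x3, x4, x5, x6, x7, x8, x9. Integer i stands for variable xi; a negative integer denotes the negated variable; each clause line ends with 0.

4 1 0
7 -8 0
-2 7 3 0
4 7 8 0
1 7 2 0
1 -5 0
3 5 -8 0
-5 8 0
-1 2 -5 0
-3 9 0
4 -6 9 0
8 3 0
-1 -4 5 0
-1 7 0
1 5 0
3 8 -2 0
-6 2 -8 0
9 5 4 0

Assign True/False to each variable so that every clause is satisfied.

x1=T, x2=T, x3=F, x4=T, x5=T, x6=T, x7=T, x8=T, x9=T

Check each clause:
  1. {x1, x4} — x1 is true.
  2. {x7, ¬x8} — x7 is true.
  3. {x3, x7, ¬x2} — x7 is true.
  4. {x4, x7, x8} — x8 is true.
  5. {x1, x2, x7} — x1 is true.
  6. {x1, ¬x5} — x1 is true.
  7. {x5, x3, ¬x8} — x5 is true.
  8. {¬x5, x8} — x8 is true.
  9. {¬x5, x2, ¬x1} — x2 is true.
  10. {¬x3, x9} — x9 is true.
  11. {x9, x4, ¬x6} — x9 is true.
  12. {x8, x3} — x8 is true.
  13. {¬x4, x5, ¬x1} — x5 is true.
  14. {¬x1, x7} — x7 is true.
  15. {x5, x1} — x1 is true.
  16. {x8, ¬x2, x3} — x8 is true.
  17. {x2, ¬x6, ¬x8} — x2 is true.
  18. {x5, x9, x4} — x9 is true.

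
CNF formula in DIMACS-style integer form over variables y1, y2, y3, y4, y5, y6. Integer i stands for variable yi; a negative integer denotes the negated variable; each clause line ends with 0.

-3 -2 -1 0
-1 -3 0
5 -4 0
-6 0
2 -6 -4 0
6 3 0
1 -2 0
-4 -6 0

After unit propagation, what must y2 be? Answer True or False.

False

Unit clause (~y6) sets y6 = False.
From (y6 \/ y3) and y6 = False: y3 = True.
In (~y3 \/ ~y1), ~y3 is now false; ~y1 must hold, so y1 = False.
From (y1 \/ ~y2) and y1 = False: y2 = False.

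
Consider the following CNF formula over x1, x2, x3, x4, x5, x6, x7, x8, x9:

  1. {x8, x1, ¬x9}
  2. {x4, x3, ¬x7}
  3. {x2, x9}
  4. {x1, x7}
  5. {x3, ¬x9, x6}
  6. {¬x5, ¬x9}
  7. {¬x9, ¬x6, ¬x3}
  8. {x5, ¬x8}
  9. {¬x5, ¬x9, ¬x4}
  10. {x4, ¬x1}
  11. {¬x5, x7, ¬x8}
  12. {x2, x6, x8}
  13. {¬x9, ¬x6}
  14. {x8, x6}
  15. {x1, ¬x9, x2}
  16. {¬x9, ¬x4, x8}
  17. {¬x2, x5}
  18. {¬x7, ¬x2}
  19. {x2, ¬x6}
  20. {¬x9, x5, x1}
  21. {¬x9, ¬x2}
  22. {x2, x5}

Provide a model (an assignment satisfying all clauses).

Branch on x1: take x1 = True.
  then x4 is forced to True.
Try x2 = True.
  then x5 is forced to True.
  then x9 is forced to False.
  then x7 is forced to False.
  then x8 is forced to False.
  then x6 is forced to True.
x3 is now unconstrained; take x3 = True.

x1 = True  x2 = True  x3 = True  x4 = True  x5 = True  x6 = True  x7 = False  x8 = False  x9 = False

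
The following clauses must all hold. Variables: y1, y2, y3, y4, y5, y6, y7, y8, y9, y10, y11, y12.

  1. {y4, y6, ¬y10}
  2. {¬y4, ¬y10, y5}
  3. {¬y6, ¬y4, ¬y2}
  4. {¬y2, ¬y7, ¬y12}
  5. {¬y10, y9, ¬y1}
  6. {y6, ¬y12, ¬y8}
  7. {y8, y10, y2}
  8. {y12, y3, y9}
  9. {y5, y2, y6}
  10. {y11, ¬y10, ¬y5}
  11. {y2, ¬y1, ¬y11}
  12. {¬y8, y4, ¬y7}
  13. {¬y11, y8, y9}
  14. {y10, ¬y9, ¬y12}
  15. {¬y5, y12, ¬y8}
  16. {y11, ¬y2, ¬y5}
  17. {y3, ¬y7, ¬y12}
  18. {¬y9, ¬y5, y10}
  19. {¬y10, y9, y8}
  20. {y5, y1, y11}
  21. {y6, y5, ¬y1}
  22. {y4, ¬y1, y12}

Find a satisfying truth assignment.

y1 = F, y2 = F, y3 = F, y4 = F, y5 = T, y6 = T, y7 = F, y8 = T, y9 = T, y10 = T, y11 = T, y12 = T

y7 occurs only negated in the remaining clauses — set y7 = False.
Set y1 = False and propagate.
For the remaining variables, y2 = False, y3 = False, y4 = False, y5 = True, y6 = True, y8 = True, y9 = True, y10 = True, y11 = True, y12 = True works.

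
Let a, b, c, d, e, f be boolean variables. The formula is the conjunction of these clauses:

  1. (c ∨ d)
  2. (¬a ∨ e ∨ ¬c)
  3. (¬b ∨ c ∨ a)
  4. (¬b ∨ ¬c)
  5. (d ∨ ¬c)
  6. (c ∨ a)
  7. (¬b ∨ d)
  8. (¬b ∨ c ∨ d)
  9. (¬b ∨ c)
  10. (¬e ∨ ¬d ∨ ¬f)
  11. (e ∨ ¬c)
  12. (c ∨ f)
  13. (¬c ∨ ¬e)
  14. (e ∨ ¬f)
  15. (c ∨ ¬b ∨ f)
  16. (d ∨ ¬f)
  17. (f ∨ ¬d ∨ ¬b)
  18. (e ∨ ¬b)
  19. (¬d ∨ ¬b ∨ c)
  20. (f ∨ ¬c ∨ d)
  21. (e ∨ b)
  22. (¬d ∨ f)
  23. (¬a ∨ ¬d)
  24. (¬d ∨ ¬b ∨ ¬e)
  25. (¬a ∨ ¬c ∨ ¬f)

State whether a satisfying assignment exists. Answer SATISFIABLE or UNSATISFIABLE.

c = True:
  propagation gives b=False, d=True, e=True; an empty clause results — contradiction.
c = False:
  propagation gives d=True, a=True; an empty clause results — contradiction.
Every branch closes, so no satisfying assignment exists.

UNSATISFIABLE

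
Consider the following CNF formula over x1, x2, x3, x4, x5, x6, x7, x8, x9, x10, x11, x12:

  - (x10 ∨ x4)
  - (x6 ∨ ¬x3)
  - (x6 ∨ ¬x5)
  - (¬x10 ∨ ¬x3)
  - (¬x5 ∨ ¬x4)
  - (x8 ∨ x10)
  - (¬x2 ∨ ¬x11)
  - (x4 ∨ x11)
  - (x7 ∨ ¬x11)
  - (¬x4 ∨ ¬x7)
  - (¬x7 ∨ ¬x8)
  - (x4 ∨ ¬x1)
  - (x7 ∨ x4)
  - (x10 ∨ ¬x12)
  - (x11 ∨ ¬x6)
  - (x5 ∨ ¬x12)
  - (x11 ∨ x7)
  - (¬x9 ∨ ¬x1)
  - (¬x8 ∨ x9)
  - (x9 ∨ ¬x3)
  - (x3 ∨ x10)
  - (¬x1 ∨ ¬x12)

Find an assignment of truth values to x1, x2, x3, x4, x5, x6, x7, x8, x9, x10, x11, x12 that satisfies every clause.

x1 = False, x2 = False, x3 = False, x4 = False, x5 = True, x6 = True, x7 = True, x8 = False, x9 = True, x10 = True, x11 = True, x12 = True

x1 occurs only negated in the remaining clauses — set x1 = False.
x2 occurs only negated in the remaining clauses — set x2 = False.
Branch on x3: take x3 = False.
  then x10 is forced to True.
Set x4 = False and propagate.
  then x11 is forced to True.
  then x7 is forced to True.
  then x8 is forced to False.
Branch on x5: take x5 = True.
  then x6 is forced to True.
x9, x12 are now unconstrained; take x9 = True, x12 = True.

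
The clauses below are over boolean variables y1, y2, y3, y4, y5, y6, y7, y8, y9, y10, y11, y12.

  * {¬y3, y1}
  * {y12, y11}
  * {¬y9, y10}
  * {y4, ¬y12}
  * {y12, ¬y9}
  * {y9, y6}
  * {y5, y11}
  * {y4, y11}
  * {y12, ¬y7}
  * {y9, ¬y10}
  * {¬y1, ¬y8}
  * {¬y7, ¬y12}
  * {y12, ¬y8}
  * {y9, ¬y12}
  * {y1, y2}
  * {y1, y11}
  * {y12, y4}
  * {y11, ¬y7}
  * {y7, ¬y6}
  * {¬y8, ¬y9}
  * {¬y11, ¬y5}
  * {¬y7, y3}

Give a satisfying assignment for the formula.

y1=F, y2=T, y3=F, y4=T, y5=F, y6=F, y7=F, y8=F, y9=T, y10=T, y11=T, y12=T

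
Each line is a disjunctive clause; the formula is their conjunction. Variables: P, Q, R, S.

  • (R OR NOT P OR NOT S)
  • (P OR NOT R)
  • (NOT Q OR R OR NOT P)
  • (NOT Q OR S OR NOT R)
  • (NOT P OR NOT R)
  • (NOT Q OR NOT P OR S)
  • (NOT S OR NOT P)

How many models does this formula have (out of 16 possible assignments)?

5

Satisfying assignments:
  P=0 Q=0 R=0 S=0
  P=0 Q=0 R=0 S=1
  P=0 Q=1 R=0 S=0
  P=0 Q=1 R=0 S=1
  P=1 Q=0 R=0 S=0
Count: 5.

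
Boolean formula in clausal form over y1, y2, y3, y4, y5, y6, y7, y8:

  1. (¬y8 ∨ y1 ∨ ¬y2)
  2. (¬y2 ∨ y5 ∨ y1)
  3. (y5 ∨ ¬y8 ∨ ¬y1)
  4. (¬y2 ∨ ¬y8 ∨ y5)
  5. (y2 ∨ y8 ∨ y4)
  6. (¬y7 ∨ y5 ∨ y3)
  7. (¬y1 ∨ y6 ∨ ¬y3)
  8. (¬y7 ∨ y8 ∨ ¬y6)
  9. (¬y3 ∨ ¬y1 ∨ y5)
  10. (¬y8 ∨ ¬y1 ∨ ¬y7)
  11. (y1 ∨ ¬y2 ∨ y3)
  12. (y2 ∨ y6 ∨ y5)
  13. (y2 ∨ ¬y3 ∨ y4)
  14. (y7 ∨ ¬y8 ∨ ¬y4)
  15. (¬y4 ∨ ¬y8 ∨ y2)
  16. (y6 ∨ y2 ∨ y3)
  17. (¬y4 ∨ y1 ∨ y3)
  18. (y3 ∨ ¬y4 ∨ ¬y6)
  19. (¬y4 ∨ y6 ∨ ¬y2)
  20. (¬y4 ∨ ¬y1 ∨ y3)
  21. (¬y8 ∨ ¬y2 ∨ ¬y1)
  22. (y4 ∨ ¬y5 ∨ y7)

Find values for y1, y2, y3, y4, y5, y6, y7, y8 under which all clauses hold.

y1 = 0, y2 = 0, y3 = 0, y4 = 0, y5 = 0, y6 = 1, y7 = 0, y8 = 1

Check each clause:
  1. (y1 ∨ ¬y2 ∨ ¬y8) — ¬y2 is true.
  2. (y5 ∨ y1 ∨ ¬y2) — ¬y2 is true.
  3. (¬y1 ∨ ¬y8 ∨ y5) — ¬y1 is true.
  4. (y5 ∨ ¬y8 ∨ ¬y2) — ¬y2 is true.
  5. (y4 ∨ y2 ∨ y8) — y8 is true.
  6. (¬y7 ∨ y5 ∨ y3) — ¬y7 is true.
  7. (y6 ∨ ¬y3 ∨ ¬y1) — ¬y3 is true.
  8. (¬y6 ∨ ¬y7 ∨ y8) — y8 is true.
  9. (¬y3 ∨ y5 ∨ ¬y1) — ¬y3 is true.
  10. (¬y7 ∨ ¬y8 ∨ ¬y1) — ¬y7 is true.
  11. (y3 ∨ ¬y2 ∨ y1) — ¬y2 is true.
  12. (y6 ∨ y2 ∨ y5) — y6 is true.
  13. (¬y3 ∨ y2 ∨ y4) — ¬y3 is true.
  14. (¬y4 ∨ y7 ∨ ¬y8) — ¬y4 is true.
  15. (¬y8 ∨ y2 ∨ ¬y4) — ¬y4 is true.
  16. (y2 ∨ y6 ∨ y3) — y6 is true.
  17. (¬y4 ∨ y1 ∨ y3) — ¬y4 is true.
  18. (y3 ∨ ¬y6 ∨ ¬y4) — ¬y4 is true.
  19. (¬y4 ∨ y6 ∨ ¬y2) — ¬y4 is true.
  20. (y3 ∨ ¬y1 ∨ ¬y4) — ¬y4 is true.
  21. (¬y1 ∨ ¬y8 ∨ ¬y2) — ¬y1 is true.
  22. (¬y5 ∨ y7 ∨ y4) — ¬y5 is true.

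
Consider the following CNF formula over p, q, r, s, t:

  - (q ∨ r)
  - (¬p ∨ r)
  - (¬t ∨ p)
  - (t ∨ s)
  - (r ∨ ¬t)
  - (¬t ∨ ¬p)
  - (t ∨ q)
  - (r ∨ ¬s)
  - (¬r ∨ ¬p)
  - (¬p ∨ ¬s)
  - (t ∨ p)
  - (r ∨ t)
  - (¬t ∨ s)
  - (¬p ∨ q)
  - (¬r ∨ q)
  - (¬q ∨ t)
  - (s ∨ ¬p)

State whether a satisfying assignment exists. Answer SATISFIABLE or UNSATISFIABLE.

UNSATISFIABLE

t = True:
  propagation gives p=True; an empty clause results — contradiction.
t = False:
  propagation gives s=True, q=True; an empty clause results — contradiction.
Every branch closes, so no satisfying assignment exists.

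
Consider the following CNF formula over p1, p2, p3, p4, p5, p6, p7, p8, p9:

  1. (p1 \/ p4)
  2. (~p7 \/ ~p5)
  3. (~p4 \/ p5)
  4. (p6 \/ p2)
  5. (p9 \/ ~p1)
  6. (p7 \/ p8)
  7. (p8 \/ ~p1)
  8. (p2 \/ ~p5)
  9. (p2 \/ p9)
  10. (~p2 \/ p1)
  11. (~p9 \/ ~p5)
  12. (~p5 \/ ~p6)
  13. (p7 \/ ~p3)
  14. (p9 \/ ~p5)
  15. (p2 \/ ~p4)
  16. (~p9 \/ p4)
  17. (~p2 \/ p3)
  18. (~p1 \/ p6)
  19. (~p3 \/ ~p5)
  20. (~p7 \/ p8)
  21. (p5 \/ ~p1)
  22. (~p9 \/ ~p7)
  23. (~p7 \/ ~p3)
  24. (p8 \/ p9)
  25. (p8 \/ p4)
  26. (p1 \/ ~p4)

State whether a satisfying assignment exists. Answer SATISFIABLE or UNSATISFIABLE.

UNSATISFIABLE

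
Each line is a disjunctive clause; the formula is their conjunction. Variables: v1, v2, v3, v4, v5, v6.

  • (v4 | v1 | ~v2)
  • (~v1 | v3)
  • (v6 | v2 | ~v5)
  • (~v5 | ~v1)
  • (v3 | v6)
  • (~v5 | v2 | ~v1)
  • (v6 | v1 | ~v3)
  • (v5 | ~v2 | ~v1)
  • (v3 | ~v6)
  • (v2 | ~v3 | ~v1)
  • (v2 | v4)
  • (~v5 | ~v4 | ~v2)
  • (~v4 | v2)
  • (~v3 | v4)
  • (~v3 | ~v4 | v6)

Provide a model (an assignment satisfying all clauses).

v1=False, v2=True, v3=True, v4=True, v5=False, v6=True

Branch on v1: take v1 = False.
Set v2 = True and propagate.
  then v4 is forced to True.
  then v5 is forced to False.
Try v3 = True.
  then v6 is forced to True.
Every clause has at least one true literal under this assignment.
Check each clause:
  1. (v1 | v4 | ~v2) — v4 is true.
  2. (~v1 | v3) — v3 is true.
  3. (v2 | ~v5 | v6) — v2 is true.
  4. (~v1 | ~v5) — ~v5 is true.
  5. (v6 | v3) — v3 is true.
  6. (~v5 | v2 | ~v1) — v2 is true.
  7. (~v3 | v1 | v6) — v6 is true.
  8. (~v2 | v5 | ~v1) — ~v1 is true.
  9. (~v6 | v3) — v3 is true.
  10. (~v3 | v2 | ~v1) — v2 is true.
  11. (v4 | v2) — v2 is true.
  12. (~v5 | ~v4 | ~v2) — ~v5 is true.
  13. (v2 | ~v4) — v2 is true.
  14. (v4 | ~v3) — v4 is true.
  15. (~v4 | v6 | ~v3) — v6 is true.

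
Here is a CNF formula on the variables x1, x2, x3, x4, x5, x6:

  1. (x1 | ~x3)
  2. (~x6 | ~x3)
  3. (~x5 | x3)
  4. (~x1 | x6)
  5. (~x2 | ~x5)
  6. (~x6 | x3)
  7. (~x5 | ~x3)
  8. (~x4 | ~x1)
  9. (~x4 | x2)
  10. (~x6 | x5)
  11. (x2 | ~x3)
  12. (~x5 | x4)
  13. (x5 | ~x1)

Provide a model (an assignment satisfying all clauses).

x1 = False, x2 = True, x3 = False, x4 = True, x5 = False, x6 = False

Check each clause:
  1. (~x3 | x1) — ~x3 is true.
  2. (~x6 | ~x3) — ~x6 is true.
  3. (x3 | ~x5) — ~x5 is true.
  4. (x6 | ~x1) — ~x1 is true.
  5. (~x5 | ~x2) — ~x5 is true.
  6. (~x6 | x3) — ~x6 is true.
  7. (~x3 | ~x5) — ~x5 is true.
  8. (~x1 | ~x4) — ~x1 is true.
  9. (~x4 | x2) — x2 is true.
  10. (~x6 | x5) — ~x6 is true.
  11. (~x3 | x2) — x2 is true.
  12. (x4 | ~x5) — ~x5 is true.
  13. (x5 | ~x1) — ~x1 is true.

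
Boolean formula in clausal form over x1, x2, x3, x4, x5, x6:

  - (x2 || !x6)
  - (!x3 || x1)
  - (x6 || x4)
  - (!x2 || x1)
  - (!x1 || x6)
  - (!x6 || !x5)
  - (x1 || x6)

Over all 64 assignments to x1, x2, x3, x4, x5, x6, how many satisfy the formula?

4

Satisfying assignments:
  x1=1 x2=1 x3=0 x4=0 x5=0 x6=1
  x1=1 x2=1 x3=0 x4=1 x5=0 x6=1
  x1=1 x2=1 x3=1 x4=0 x5=0 x6=1
  x1=1 x2=1 x3=1 x4=1 x5=0 x6=1
That's 4 in total.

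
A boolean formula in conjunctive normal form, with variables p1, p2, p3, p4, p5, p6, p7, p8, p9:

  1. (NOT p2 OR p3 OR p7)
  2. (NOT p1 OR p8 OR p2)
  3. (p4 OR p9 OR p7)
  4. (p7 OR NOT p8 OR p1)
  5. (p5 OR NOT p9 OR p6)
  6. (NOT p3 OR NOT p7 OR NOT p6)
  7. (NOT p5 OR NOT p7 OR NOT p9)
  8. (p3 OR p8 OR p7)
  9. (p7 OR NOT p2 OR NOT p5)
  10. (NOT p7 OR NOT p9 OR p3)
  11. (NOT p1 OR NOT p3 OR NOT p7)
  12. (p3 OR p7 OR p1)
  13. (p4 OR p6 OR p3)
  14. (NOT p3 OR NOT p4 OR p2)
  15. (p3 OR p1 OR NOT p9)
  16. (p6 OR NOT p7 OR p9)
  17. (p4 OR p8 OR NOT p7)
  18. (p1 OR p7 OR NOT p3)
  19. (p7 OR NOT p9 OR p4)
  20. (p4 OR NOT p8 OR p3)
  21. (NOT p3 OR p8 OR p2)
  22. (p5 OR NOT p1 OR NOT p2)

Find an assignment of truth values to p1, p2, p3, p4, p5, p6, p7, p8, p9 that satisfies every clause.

p1 = 0, p2 = 1, p3 = 0, p4 = 1, p5 = 1, p6 = 1, p7 = 1, p8 = 0, p9 = 0

Check each clause:
  1. (p7 OR NOT p2 OR p3) — p7 is true.
  2. (p2 OR p8 OR NOT p1) — p2 is true.
  3. (p4 OR p7 OR p9) — p4 is true.
  4. (p1 OR NOT p8 OR p7) — NOT p8 is true.
  5. (p5 OR p6 OR NOT p9) — p5 is true.
  6. (NOT p3 OR NOT p6 OR NOT p7) — NOT p3 is true.
  7. (NOT p7 OR NOT p5 OR NOT p9) — NOT p9 is true.
  8. (p3 OR p7 OR p8) — p7 is true.
  9. (NOT p5 OR NOT p2 OR p7) — p7 is true.
  10. (NOT p9 OR NOT p7 OR p3) — NOT p9 is true.
  11. (NOT p3 OR NOT p7 OR NOT p1) — NOT p3 is true.
  12. (p1 OR p7 OR p3) — p7 is true.
  13. (p3 OR p6 OR p4) — p4 is true.
  14. (NOT p3 OR NOT p4 OR p2) — p2 is true.
  15. (p3 OR NOT p9 OR p1) — NOT p9 is true.
  16. (p6 OR NOT p7 OR p9) — p6 is true.
  17. (p4 OR p8 OR NOT p7) — p4 is true.
  18. (NOT p3 OR p7 OR p1) — NOT p3 is true.
  19. (p4 OR NOT p9 OR p7) — p4 is true.
  20. (NOT p8 OR p4 OR p3) — NOT p8 is true.
  21. (p2 OR NOT p3 OR p8) — p2 is true.
  22. (NOT p1 OR p5 OR NOT p2) — p5 is true.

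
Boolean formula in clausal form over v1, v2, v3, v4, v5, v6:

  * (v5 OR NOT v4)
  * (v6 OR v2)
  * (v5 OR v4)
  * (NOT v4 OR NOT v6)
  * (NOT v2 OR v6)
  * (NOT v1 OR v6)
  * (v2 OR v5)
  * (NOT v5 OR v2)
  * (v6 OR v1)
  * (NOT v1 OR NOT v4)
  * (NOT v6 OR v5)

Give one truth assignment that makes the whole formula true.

Branch on v1: take v1 = False.
  then v6 is forced to True.
  then v4 is forced to False.
  then v5 is forced to True.
  then v2 is forced to True.
v3 is now unconstrained; take v3 = True.
Every clause has at least one true literal under this assignment.

v1 = F, v2 = T, v3 = T, v4 = F, v5 = T, v6 = T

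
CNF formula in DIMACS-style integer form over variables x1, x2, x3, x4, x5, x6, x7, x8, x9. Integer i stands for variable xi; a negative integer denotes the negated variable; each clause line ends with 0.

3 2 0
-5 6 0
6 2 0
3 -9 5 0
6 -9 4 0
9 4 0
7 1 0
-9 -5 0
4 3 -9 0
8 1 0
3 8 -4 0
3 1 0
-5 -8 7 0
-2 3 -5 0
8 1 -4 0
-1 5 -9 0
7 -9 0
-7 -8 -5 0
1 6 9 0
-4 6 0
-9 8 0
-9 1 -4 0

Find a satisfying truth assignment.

x1 = T, x2 = F, x3 = T, x4 = T, x5 = F, x6 = T, x7 = F, x8 = T, x9 = F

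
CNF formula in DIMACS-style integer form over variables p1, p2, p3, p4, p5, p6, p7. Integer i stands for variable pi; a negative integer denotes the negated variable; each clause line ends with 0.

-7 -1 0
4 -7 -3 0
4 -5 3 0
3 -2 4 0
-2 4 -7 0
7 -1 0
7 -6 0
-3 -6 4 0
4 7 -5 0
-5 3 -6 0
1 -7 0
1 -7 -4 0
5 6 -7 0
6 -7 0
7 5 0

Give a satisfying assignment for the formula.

p1=F, p2=F, p3=F, p4=T, p5=T, p6=F, p7=F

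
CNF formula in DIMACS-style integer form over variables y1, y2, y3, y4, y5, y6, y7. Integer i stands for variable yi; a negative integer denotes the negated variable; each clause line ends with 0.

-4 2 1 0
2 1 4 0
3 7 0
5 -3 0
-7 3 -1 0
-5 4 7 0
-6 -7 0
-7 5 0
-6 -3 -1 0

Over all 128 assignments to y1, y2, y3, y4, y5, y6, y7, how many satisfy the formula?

12

Case analysis on y7 and y1:
  y7=T, y1=T: remaining (y2,y3,y4,y5,y6) ∈ {(F,T,F,T,F); (F,T,T,T,F); (T,T,F,T,F); (T,T,T,T,F)} — 4.
  y7=T, y1=F: remaining (y2,y3,y4,y5,y6) ∈ {(T,F,F,T,F); (T,F,T,T,F); (T,T,F,T,F); (T,T,T,T,F)} — 4.
  y7=F, y1=T: remaining (y2,y3,y4,y5,y6) ∈ {(F,T,T,T,F); (T,T,T,T,F)} — 2.
  y7=F, y1=F: remaining (y2,y3,y4,y5,y6) ∈ {(T,T,T,T,F); (T,T,T,T,T)} — 2.
Total: 4 + 4 + 2 + 2 = 12.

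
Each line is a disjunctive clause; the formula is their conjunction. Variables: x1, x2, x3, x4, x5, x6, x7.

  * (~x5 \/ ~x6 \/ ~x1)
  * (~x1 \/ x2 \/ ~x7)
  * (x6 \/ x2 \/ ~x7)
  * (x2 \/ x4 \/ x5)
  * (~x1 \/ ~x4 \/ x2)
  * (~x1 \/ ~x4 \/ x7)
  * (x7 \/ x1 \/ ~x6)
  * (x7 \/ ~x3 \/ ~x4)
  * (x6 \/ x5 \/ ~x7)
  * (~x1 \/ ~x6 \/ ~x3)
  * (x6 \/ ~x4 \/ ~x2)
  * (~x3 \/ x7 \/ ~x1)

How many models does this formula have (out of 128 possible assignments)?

Case analysis on x1 and x7:
  x1=1, x7=1: remaining (x2,x3,x4,x5,x6) ∈ {(1,0,0,0,1); (1,0,0,1,0); (1,0,1,0,1); (1,1,0,1,0)} — 4.
  x1=1, x7=0: remaining (x2,x3,x4,x5,x6) ∈ {(0,0,0,1,0); (1,0,0,0,0); (1,0,0,0,1); (1,0,0,1,0)} — 4.
  x1=0, x7=1: x3 free; 8 ways for (x2,x4,x5,x6) × 2^1 = 16.
  x1=0, x7=0: 8 of the 32 assignments to (x2,x3,x4,x5,x6) work.
Total: 4 + 4 + 16 + 8 = 32.

32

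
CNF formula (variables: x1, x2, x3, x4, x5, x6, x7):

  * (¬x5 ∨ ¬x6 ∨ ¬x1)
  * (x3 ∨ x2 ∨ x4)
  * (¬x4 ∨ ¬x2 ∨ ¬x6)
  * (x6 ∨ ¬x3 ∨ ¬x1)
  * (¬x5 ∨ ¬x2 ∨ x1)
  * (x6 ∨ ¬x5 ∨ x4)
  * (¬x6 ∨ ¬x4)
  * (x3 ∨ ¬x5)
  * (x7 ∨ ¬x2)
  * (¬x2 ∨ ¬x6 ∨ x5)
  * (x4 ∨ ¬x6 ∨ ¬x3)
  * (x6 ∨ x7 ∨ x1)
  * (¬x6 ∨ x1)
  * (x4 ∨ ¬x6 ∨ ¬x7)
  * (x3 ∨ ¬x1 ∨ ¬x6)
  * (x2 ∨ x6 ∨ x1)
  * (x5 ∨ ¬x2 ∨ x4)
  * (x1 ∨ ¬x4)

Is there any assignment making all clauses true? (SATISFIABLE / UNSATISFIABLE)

SATISFIABLE

Set x1 = True and propagate.
Branch on x2: take x2 = False.
For the remaining variables, x3 = False, x4 = True, x5 = False, x6 = False, x7 = True works.
So x1 = True, x2 = False, x3 = False, x4 = True, x5 = False, x6 = False, x7 = True is a satisfying assignment.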